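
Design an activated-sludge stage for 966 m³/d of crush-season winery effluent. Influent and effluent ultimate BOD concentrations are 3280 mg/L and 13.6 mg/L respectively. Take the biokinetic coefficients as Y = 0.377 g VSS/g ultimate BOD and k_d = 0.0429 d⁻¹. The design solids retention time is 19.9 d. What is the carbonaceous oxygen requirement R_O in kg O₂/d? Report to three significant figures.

R_O ≈ 2240 kg O₂/d

Correct the yield for decay: Y_obs = Y/(1 + k_d θ_c) = 0.377 / (1 + 0.0429 × 19.9) = 0.377 / 1.854 = 0.2034.
ΔS = 3280 − 13.6 = 3266 mg/L, so the substrate removal rate is 966 × 3266/1000 = 3155 kg ultimate BOD/d.
P_X = Y_obs·Q·(S₀ − S) = 0.2034 × 3155 = 641.7 kg VSS/d.
R_O = Q·ΔS − 1.42 P_X = 3155 − 911.2 = 2244 kg O₂/d.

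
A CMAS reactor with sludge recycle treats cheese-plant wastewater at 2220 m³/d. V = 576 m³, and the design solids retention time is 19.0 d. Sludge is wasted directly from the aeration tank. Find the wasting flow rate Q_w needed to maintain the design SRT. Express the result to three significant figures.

Wasting from the aeration tank: Q_w = V / θ_c = 576.0 / 19.0 = 30.32 m³/d.

Q_w ≈ 30.3 m³/d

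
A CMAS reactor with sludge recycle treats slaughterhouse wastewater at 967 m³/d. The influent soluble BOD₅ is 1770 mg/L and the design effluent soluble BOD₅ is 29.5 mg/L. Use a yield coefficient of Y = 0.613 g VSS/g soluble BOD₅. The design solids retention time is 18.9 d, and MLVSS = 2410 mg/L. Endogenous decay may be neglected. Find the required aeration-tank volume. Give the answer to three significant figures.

V ≈ 8090 m³

With k_d = 0 the design equation reduces to V = Y Q (S₀−S) θ_c / X = 0.613 × 967 × (1770 − 29.5) × 18.9 / 2410 = 8091 m³.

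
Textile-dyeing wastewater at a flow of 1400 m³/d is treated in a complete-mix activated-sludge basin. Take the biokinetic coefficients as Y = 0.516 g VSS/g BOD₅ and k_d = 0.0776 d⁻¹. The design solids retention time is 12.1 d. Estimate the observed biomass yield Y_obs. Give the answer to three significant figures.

Y_obs ≈ 0.266 g VSS/g BOD₅

The observed yield is Y_obs = Y/(1 + k_d·θ_c) = 0.516 / (1 + 0.0776 × 12.1) = 0.516 / 1.939 = 0.2661 g VSS per g BOD₅ removed.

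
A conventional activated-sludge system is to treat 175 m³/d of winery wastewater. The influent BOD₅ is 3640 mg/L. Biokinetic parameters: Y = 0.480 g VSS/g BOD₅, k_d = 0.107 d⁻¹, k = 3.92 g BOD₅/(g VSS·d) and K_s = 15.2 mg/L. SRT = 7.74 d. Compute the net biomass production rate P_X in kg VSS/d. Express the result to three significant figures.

For a completely mixed reactor with recycle the Lawrence–McCarty relation gives S = K_s·(1 + k_d·θ_c) / [θ_c·(Y·k − k_d) − 1] = 15.2 × (1 + 0.107 × 7.74) / [7.74 × (0.480 × 3.92 − 0.107) − 1] = 27.79 / 12.74 = 2.182 mg/L.
Correct the yield for decay: Y_obs = Y/(1 + k_d θ_c) = 0.480 / (1 + 0.107 × 7.74) = 0.480 / 1.828 = 0.2626.
ΔS = 3640 − 2.18 = 3638 mg/L, so the substrate removal rate is 175 × 3638/1000 = 636.6 kg BOD₅/d.
So the net sludge growth is P_X = 0.2626 × 636.6 = 167.1 kg VSS/d.

P_X ≈ 167 kg VSS/d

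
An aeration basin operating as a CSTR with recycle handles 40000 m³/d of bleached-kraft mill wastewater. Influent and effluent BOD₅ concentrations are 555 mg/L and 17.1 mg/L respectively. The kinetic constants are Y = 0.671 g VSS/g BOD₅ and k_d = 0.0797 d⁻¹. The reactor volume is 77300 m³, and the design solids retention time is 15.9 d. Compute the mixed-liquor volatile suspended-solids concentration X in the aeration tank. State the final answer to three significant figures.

X ≈ 1310 mg/L

X = Y·Q·ΔS·θ_c / [V·(1 + k_d θ_c)] = 0.671 × 40000 × (555 − 17.1) × 15.9 / [77300 × (1 + 0.0797 × 15.9)] = 1310 mg/L.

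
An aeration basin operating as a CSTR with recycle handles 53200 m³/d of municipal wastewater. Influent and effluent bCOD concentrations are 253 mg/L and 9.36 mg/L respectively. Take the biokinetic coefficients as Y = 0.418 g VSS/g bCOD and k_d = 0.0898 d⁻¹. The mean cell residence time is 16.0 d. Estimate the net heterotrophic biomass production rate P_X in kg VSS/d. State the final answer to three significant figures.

P_X ≈ 2220 kg VSS/d

The observed yield is Y_obs = Y/(1 + k_d·θ_c) = 0.418 / (1 + 0.0898 × 16.0) = 0.418 / 2.437 = 0.1715 g VSS per g bCOD removed.
Substrate removed = Q·(S₀ − S) = 53200 m³/d × (253 − 9.36) g/m³ = 1.3×10^7 g/d = 12962 kg/d.
P_X = Y_obs · Q(S₀ − S) = 0.1715 × 12962 = 2223 kg VSS/d.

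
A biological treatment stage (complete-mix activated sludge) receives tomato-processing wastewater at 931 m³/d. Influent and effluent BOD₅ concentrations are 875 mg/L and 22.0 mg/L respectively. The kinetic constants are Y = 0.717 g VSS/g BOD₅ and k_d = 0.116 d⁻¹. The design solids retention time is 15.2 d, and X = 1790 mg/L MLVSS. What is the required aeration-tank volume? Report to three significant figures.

V ≈ 1750 m³

Rearranging the biomass balance for a CMAS with decay, V = Y·Q·ΔS·θ_c / [X·(1+k_d θ_c)] = 0.717 × 931 × (875 − 22.0) × 15.2 / [1790 × (1 + 0.116 × 15.2)] = 8.65×10^6 / 4946 = 1750 m³.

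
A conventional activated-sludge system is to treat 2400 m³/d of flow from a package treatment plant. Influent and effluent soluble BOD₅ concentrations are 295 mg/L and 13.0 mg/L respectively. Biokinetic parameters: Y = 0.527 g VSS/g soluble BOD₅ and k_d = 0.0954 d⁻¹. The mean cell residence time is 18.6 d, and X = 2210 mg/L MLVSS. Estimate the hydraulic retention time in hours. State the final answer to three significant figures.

Steady-state biomass mass balance: V·X·(1 + k_d·θ_c) = Y·Q·(S₀ − S)·θ_c, so V = 0.527 × 2400 × (295 − 13.0) × 18.6 / [2210 × (1 + 0.0954 × 18.6)] = 6.63×10^6 / 6132 = 1082 m³.
HRT = V/Q = 1082 m³ / 2400 m³·d⁻¹ = 0.4508 d × 24 = 10.82 h.

τ ≈ 10.8 h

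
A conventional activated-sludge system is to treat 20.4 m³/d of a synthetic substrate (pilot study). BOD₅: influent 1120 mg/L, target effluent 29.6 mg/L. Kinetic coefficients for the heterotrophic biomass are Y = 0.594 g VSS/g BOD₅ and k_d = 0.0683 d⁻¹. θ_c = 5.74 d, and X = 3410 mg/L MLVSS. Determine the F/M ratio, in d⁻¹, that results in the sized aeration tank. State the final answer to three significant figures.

Rearranging the biomass balance for a CMAS with decay, V = Y·Q·ΔS·θ_c / [X·(1+k_d θ_c)] = 0.594 × 20.4 × (1120 − 29.6) × 5.74 / [3410 × (1 + 0.0683 × 5.74)] = 7.58×10^4 / 4747 = 15.98 m³.
F/M = Q·S₀ / (V·X) = 20.4 × 1120 / (15.98 × 3410) = 0.4194 g BOD₅·(g VSS·d)⁻¹.

F/M ≈ 0.419 d⁻¹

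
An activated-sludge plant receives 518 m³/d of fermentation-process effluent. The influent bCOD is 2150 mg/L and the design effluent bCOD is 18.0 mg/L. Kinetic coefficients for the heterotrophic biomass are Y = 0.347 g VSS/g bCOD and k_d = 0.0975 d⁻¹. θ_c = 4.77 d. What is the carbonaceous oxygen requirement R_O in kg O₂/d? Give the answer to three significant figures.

Correct the yield for decay: Y_obs = Y/(1 + k_d θ_c) = 0.347 / (1 + 0.0975 × 4.77) = 0.347 / 1.465 = 0.2368.
Substrate removed = Q·(S₀ − S) = 518 m³/d × (2150 − 18.0) g/m³ = 1.1×10^6 g/d = 1104 kg/d.
Net sludge production P_X = 0.2368 × 1104 = 261.6 kg VSS/d.
Carbonaceous O₂ demand = substrate oxidised − cell-mass equivalent = 1104 − 1.42 × 261.6 = 732.9 kg O₂/d.

R_O ≈ 733 kg O₂/d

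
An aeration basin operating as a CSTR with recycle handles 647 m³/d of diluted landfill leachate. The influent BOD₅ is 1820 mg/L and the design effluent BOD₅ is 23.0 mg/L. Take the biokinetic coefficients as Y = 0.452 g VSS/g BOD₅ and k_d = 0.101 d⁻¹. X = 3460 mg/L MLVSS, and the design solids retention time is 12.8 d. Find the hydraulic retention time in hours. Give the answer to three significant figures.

Steady-state biomass mass balance: V·X·(1 + k_d·θ_c) = Y·Q·(S₀ − S)·θ_c, so V = 0.452 × 647 × (1820 − 23.0) × 12.8 / [3460 × (1 + 0.101 × 12.8)] = 6.73×10^6 / 7933 = 847.9 m³.
τ = V/Q = 847.9/647 = 1.311 d, or 31.45 h.

τ ≈ 31.5 h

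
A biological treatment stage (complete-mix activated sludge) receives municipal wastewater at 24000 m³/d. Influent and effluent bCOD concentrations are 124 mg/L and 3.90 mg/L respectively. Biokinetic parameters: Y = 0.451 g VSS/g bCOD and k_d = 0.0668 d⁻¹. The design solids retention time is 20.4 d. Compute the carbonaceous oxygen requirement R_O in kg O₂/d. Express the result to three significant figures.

The observed yield is Y_obs = Y/(1 + k_d·θ_c) = 0.451 / (1 + 0.0668 × 20.4) = 0.451 / 2.363 = 0.1909 g VSS per g bCOD removed.
ΔS = 124 − 3.90 = 120.1 mg/L, so the substrate removal rate is 24000 × 120.1/1000 = 2882 kg bCOD/d.
P_X = Y_obs·Q·(S₀ − S) = 0.1909 × 2882 = 550.2 kg VSS/d.
R_O = Q·(S₀ − S) − 1.42·P_X = 2882 − 1.42 × 550.2 = 2101 kg O₂/d.

R_O ≈ 2100 kg O₂/d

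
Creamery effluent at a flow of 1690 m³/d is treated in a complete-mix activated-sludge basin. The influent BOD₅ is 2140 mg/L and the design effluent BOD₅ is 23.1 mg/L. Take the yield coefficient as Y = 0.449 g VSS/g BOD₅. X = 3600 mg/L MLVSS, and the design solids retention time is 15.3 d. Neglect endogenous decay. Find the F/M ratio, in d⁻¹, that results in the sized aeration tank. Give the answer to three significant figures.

F/M ≈ 0.147 d⁻¹

V·X = Y·Q·ΔS·θ_c gives V = 0.449 × 1690 × (2140 − 23.1) × 15.3 / 3600 = 6827 m³.
Food-to-microorganism ratio F/M = Q S₀ / (V X) = 1690 × 2140 / (6827 × 3600) = 0.1472 d⁻¹.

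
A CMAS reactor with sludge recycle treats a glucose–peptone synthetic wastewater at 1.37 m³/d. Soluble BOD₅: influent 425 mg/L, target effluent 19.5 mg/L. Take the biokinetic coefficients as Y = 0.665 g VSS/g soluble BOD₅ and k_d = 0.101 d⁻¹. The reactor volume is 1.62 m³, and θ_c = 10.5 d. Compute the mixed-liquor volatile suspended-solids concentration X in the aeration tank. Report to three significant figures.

X ≈ 1160 mg/L

From V·X·(1 + k_d·θ_c) = Y·Q·(S₀ − S)·θ_c: X = 0.665 × 1.37 × (425 − 19.5) × 10.5 / [1.62 × (1 + 0.101 × 10.5)] = 1162 mg/L.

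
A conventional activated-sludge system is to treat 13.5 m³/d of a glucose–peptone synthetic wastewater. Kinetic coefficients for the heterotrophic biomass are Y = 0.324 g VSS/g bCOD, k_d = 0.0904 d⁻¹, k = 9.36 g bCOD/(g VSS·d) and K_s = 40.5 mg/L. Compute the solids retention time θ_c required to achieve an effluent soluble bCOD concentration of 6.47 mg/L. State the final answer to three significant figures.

From 1/θ_c = Y·k·S/(K_s + S) − k_d: Y·k·S/(K_s+S) = 0.324 × 9.36 × 6.47 / (40.5 + 6.47) = 0.4177 d⁻¹.
Then 1/θ_c = μ − k_d = 0.4177 − 0.0904 = 0.3273 d⁻¹, giving θ_c = 3.055 d.

θ_c ≈ 3.05 d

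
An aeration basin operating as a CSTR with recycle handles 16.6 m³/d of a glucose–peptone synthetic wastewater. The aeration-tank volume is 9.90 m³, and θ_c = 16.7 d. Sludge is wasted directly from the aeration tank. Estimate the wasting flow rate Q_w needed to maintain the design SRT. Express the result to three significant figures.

Q_w ≈ 0.593 m³/d

With mixed-liquor wasting, θ_c = V/Q_w, so Q_w = V/θ_c = 9.900/16.7 = 0.5928 m³/d.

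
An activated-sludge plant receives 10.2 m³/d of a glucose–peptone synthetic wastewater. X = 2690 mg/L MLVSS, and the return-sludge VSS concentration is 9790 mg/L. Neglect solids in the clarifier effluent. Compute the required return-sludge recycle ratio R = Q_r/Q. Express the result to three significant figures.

Mass balance around the secondary clarifier (neglecting effluent solids): R = X / (X_r − X) = 2690 / (9790 − 2690) = 0.3789.

R ≈ 0.379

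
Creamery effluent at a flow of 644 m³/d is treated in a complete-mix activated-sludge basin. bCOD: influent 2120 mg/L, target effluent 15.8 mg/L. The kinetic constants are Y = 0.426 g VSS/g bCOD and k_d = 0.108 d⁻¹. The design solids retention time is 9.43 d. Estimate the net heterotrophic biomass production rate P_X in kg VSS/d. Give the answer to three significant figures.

P_X ≈ 286 kg VSS/d

Y_obs = Y / (1 + k_d θ_c) = 0.426 / (1 + 0.108 × 9.43) = 0.426 / 2.018 = 0.2111.
Mass of bCOD removed per day: Q(S₀ − S) = 644 × 2104 g/m³ = 1355 kg/d.
Biomass produced: P_X = Y_obs·Q·ΔS = 0.2111 × 1355 ≈ 286.0 kg VSS/d.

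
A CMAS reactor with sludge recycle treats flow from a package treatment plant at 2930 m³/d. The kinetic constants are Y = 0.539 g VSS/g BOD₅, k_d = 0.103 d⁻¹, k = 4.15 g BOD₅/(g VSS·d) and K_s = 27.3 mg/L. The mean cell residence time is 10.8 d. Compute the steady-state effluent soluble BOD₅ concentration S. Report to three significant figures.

S ≈ 2.62 mg/L

For a completely mixed reactor with recycle the Lawrence–McCarty relation gives S = K_s·(1 + k_d·θ_c) / [θ_c·(Y·k − k_d) − 1] = 27.3 × (1 + 0.103 × 10.8) / [10.8 × (0.539 × 4.15 − 0.103) − 1] = 57.67 / 22.05 = 2.616 mg/L.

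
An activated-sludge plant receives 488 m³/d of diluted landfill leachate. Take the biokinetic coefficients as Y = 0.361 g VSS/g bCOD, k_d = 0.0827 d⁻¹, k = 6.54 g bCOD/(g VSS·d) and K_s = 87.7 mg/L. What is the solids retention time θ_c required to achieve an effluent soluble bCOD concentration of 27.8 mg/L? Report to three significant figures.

From 1/θ_c = Y·k·S/(K_s + S) − k_d: Y·k·S/(K_s+S) = 0.361 × 6.54 × 27.8 / (87.7 + 27.8) = 0.5683 d⁻¹.
Then 1/θ_c = μ − k_d = 0.5683 − 0.0827 = 0.4856 d⁻¹, giving θ_c = 2.059 d.

θ_c ≈ 2.06 d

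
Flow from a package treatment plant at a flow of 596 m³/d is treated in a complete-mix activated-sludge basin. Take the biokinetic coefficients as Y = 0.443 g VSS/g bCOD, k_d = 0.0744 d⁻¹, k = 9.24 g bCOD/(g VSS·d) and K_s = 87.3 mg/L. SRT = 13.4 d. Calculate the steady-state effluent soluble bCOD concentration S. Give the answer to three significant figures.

S ≈ 3.30 mg/L

For a completely mixed reactor with recycle the Lawrence–McCarty relation gives S = K_s·(1 + k_d·θ_c) / [θ_c·(Y·k − k_d) − 1] = 87.3 × (1 + 0.0744 × 13.4) / [13.4 × (0.443 × 9.24 − 0.0744) − 1] = 174.3 / 52.85 = 3.298 mg/L.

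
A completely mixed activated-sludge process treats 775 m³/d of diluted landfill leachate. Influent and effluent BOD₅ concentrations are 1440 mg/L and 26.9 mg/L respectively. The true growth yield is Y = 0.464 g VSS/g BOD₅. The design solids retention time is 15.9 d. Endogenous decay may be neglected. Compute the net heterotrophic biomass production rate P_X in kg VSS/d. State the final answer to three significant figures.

With endogenous decay neglected, the observed yield equals the true yield: Y_obs = Y = 0.464 g VSS/g BOD₅.
ΔS = 1440 − 26.9 = 1413 mg/L, so the substrate removal rate is 775 × 1413/1000 = 1095 kg BOD₅/d.
So the net sludge growth is P_X = 0.4640 × 1095 = 508.2 kg VSS/d.

P_X ≈ 508 kg VSS/d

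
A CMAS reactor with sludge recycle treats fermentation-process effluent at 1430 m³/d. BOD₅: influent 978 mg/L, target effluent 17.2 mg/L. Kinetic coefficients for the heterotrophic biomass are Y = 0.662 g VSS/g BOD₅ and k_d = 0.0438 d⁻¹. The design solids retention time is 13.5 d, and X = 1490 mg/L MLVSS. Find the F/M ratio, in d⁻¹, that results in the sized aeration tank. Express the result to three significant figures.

F/M ≈ 0.181 d⁻¹

Rearranging the biomass balance for a CMAS with decay, V = Y·Q·ΔS·θ_c / [X·(1+k_d θ_c)] = 0.662 × 1430 × (978 − 17.2) × 13.5 / [1490 × (1 + 0.0438 × 13.5)] = 1.23×10^7 / 2371 = 5179 m³.
F/M = Q·S₀ / (V·X) = 1430 × 978 / (5179 × 1490) = 0.1812 g BOD₅·(g VSS·d)⁻¹.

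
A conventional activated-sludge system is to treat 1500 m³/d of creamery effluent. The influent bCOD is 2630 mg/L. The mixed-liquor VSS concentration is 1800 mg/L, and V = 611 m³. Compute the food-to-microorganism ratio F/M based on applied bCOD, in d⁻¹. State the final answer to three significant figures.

F/M ≈ 3.59 d⁻¹

Food-to-microorganism ratio F/M = Q S₀ / (V X) = 1500 × 2630 / (611.0 × 1800) = 3.587 d⁻¹.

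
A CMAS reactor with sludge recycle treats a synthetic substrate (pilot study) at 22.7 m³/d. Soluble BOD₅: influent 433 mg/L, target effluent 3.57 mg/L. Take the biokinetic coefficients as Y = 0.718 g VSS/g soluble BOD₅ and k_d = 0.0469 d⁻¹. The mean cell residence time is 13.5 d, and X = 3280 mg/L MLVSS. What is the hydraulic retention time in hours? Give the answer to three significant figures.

Steady-state biomass mass balance: V·X·(1 + k_d·θ_c) = Y·Q·(S₀ − S)·θ_c, so V = 0.718 × 22.7 × (433 − 3.57) × 13.5 / [3280 × (1 + 0.0469 × 13.5)] = 9.45×10^4 / 5357 = 17.64 m³.
HRT = V/Q = 17.64 m³ / 22.7 m³·d⁻¹ = 0.7771 d × 24 = 18.65 h.

τ ≈ 18.6 h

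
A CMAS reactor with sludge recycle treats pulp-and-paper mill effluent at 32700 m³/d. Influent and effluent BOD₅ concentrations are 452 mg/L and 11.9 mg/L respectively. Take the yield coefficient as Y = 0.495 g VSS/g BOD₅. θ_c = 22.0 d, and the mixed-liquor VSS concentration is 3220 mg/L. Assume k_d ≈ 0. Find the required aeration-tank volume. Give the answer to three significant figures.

With k_d = 0 the design equation reduces to V = Y Q (S₀−S) θ_c / X = 0.495 × 32700 × (452 − 11.9) × 22.0 / 3220 = 48671 m³.

V ≈ 48700 m³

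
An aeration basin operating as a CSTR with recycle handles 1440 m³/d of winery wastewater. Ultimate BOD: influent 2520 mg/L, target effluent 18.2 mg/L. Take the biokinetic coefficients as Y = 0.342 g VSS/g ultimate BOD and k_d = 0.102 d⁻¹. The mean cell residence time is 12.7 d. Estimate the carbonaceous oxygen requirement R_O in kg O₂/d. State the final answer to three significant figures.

Observed yield with endogenous decay: Y_obs = Y / (1 + k_d·θ_c) = 0.342 / (1 + 0.102 × 12.7) = 0.342 / 2.295 = 0.1490 g VSS/g ultimate BOD.
ΔS = 2520 − 18.2 = 2502 mg/L, so the substrate removal rate is 1440 × 2502/1000 = 3603 kg ultimate BOD/d.
Net sludge production P_X = 0.1490 × 3603 = 536.8 kg VSS/d.
R_O = Q·ΔS − 1.42 P_X = 3603 − 762.2 = 2840 kg O₂/d.

R_O ≈ 2840 kg O₂/d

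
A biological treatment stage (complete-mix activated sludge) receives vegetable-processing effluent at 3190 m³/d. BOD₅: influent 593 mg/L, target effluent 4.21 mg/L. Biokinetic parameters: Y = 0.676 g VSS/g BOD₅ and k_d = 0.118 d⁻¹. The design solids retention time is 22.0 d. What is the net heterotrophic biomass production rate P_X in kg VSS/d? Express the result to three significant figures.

P_X ≈ 353 kg VSS/d

Observed yield with endogenous decay: Y_obs = Y / (1 + k_d·θ_c) = 0.676 / (1 + 0.118 × 22.0) = 0.676 / 3.596 = 0.1880 g VSS/g BOD₅.
Q·(S₀ − S) = 3190 × (593 − 4.21) × 10⁻³ = 1878 kg/d removed.
So the net sludge growth is P_X = 0.1880 × 1878 = 353.1 kg VSS/d.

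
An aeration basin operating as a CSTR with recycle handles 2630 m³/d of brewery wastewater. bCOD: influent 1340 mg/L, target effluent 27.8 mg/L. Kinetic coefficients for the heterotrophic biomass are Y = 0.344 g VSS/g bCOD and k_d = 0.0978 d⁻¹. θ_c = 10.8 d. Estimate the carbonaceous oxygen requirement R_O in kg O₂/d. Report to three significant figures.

R_O ≈ 2630 kg O₂/d

Observed yield with endogenous decay: Y_obs = Y / (1 + k_d·θ_c) = 0.344 / (1 + 0.0978 × 10.8) = 0.344 / 2.056 = 0.1673 g VSS/g bCOD.
ΔS = 1340 − 27.8 = 1312 mg/L, so the substrate removal rate is 2630 × 1312/1000 = 3451 kg bCOD/d.
Biomass synthesised: P_X = Y_obs × 3451 = 577.4 kg VSS/d.
R_O = Q·(S₀ − S) − 1.42·P_X = 3451 − 1.42 × 577.4 = 2631 kg O₂/d.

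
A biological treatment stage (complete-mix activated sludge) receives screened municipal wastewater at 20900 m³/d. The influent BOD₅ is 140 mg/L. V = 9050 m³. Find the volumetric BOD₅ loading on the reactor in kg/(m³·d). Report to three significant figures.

Volumetric loading L_v = Q·S₀ / V = 20900 × 140 g/m³ / 9050 m³ = 323.3 g/(m³·d) = 0.3233 kg BOD₅/(m³·d).

L_v ≈ 0.323 kg BOD₅/(m³·d)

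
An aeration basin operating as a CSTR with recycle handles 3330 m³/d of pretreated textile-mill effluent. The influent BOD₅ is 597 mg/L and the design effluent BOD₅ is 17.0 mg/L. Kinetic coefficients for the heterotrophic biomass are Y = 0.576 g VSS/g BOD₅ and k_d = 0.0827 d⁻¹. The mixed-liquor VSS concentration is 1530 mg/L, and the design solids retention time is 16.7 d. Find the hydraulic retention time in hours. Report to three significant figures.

τ ≈ 36.8 h

Steady-state biomass mass balance: V·X·(1 + k_d·θ_c) = Y·Q·(S₀ − S)·θ_c, so V = 0.576 × 3330 × (597 − 17.0) × 16.7 / [1530 × (1 + 0.0827 × 16.7)] = 1.86×10^7 / 3643 = 5100 m³.
HRT = V/Q = 5100 m³ / 3330 m³·d⁻¹ = 1.531 d × 24 = 36.75 h.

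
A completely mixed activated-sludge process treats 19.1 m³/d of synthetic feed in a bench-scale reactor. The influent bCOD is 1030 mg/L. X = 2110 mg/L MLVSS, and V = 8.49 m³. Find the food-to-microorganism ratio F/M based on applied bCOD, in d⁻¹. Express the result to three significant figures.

Food-to-microorganism ratio F/M = Q S₀ / (V X) = 19.1 × 1030 / (8.490 × 2110) = 1.098 d⁻¹.

F/M ≈ 1.10 d⁻¹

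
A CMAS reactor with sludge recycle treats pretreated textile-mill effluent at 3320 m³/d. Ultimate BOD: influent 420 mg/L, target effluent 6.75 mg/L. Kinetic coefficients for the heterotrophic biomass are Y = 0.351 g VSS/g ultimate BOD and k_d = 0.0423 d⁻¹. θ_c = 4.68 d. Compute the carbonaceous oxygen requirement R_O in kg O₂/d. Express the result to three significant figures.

Correct the yield for decay: Y_obs = Y/(1 + k_d θ_c) = 0.351 / (1 + 0.0423 × 4.68) = 0.351 / 1.198 = 0.2930.
ΔS = 420 − 6.75 = 413.2 mg/L, so the substrate removal rate is 3320 × 413.2/1000 = 1372 kg ultimate BOD/d.
P_X = Y_obs·Q·(S₀ − S) = 0.2930 × 1372 = 402.0 kg VSS/d.
R_O = Q·ΔS − 1.42 P_X = 1372 − 570.8 = 801.2 kg O₂/d.

R_O ≈ 801 kg O₂/d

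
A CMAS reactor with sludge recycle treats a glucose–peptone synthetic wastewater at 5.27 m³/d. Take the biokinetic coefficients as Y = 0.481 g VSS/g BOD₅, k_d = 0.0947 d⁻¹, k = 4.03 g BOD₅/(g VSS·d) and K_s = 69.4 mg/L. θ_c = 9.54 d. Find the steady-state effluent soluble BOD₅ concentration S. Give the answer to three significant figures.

From the Monod/SRT balance for a CMAS, S = K_s·(1+k_d θ_c)/[θ_c·(Y k − k_d) − 1] = 69.4 × (1 + 0.0947 × 9.54) / [9.54 × (0.481 × 4.03 − 0.0947) − 1] = 132.1 / 16.59 = 7.963 mg/L.

S ≈ 7.96 mg/L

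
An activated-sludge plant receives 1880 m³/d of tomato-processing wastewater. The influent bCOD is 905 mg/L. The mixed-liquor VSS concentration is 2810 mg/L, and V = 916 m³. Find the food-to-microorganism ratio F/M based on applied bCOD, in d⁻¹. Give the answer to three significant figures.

F/M = applied load / biomass = Q·S₀/(V·X) = 1880 × 905 / (916.0 × 2810) = 0.6610 d⁻¹.

F/M ≈ 0.661 d⁻¹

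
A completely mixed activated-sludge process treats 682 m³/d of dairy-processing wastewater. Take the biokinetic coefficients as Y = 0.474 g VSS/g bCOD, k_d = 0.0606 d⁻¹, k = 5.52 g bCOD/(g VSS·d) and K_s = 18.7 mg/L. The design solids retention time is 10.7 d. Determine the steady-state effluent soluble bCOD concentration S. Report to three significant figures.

S ≈ 1.17 mg/L

From the Monod/SRT balance for a CMAS, S = K_s·(1+k_d θ_c)/[θ_c·(Y k − k_d) − 1] = 18.7 × (1 + 0.0606 × 10.7) / [10.7 × (0.474 × 5.52 − 0.0606) − 1] = 30.83 / 26.35 = 1.170 mg/L.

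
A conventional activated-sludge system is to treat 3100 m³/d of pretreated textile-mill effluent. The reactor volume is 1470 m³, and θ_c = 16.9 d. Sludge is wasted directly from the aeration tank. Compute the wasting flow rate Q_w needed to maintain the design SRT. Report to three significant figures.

For wasting at MLVSS concentration, Q_w = V/θ_c = 1470/16.9 = 86.98 m³/d.

Q_w ≈ 87.0 m³/d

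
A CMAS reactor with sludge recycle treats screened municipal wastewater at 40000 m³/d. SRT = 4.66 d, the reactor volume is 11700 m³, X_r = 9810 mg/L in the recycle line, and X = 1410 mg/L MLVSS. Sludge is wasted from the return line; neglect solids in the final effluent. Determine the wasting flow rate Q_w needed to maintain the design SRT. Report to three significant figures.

Q_w ≈ 361 m³/d

Q_w = (V·X)/(θ_c X_r) = 11700 × 1410 / (4.66 × 9810) = 360.9 m³/d.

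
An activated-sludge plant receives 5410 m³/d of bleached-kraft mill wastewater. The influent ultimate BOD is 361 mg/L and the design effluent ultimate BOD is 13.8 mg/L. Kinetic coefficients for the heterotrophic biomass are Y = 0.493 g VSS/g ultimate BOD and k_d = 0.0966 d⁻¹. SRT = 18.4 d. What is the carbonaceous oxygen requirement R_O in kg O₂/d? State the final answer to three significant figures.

Y_obs = Y / (1 + k_d θ_c) = 0.493 / (1 + 0.0966 × 18.4) = 0.493 / 2.777 = 0.1775.
ΔS = 361 − 13.8 = 347.2 mg/L, so the substrate removal rate is 5410 × 347.2/1000 = 1878 kg ultimate BOD/d.
Net sludge production P_X = 0.1775 × 1878 = 333.4 kg VSS/d.
R_O = Q·(S₀ − S) − 1.42·P_X = 1878 − 1.42 × 333.4 = 1405 kg O₂/d.

R_O ≈ 1400 kg O₂/d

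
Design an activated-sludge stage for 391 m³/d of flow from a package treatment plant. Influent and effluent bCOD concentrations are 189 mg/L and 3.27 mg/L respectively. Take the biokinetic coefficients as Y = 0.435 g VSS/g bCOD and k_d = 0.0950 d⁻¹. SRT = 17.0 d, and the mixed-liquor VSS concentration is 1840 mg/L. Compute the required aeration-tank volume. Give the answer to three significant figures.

V ≈ 112 m³

Rearranging the biomass balance for a CMAS with decay, V = Y·Q·ΔS·θ_c / [X·(1+k_d θ_c)] = 0.435 × 391 × (189 − 3.27) × 17.0 / [1840 × (1 + 0.0950 × 17.0)] = 5.37×10^5 / 4812 = 111.6 m³.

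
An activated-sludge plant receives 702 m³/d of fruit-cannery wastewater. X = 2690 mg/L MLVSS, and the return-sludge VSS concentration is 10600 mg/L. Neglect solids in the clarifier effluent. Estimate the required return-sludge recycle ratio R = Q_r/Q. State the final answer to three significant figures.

R ≈ 0.340

Mass balance around the secondary clarifier (neglecting effluent solids): R = X / (X_r − X) = 2690 / (10600 − 2690) = 0.3401.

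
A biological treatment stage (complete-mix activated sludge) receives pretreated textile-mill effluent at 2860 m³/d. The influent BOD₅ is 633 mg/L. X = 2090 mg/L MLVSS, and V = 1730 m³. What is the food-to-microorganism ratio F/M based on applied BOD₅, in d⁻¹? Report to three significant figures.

F/M ≈ 0.501 d⁻¹

Food-to-microorganism ratio F/M = Q S₀ / (V X) = 2860 × 633 / (1730 × 2090) = 0.5007 d⁻¹.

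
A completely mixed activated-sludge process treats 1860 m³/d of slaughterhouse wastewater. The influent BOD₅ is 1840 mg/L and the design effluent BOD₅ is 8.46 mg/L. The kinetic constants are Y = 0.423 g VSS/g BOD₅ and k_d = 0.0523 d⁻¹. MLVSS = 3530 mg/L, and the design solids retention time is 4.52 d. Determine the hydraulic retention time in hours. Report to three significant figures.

τ ≈ 19.3 h

Rearranging the biomass balance for a CMAS with decay, V = Y·Q·ΔS·θ_c / [X·(1+k_d θ_c)] = 0.423 × 1860 × (1840 − 8.46) × 4.52 / [3530 × (1 + 0.0523 × 4.52)] = 6.51×10^6 / 4364 = 1492 m³.
HRT = V/Q = 1492 m³ / 1860 m³·d⁻¹ = 0.8023 d × 24 = 19.26 h.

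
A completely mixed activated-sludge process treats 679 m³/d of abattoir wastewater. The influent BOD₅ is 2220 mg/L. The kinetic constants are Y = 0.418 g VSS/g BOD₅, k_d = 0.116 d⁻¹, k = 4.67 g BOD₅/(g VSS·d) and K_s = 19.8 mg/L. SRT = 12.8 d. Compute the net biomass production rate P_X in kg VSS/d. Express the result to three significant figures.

P_X ≈ 253 kg VSS/d

For a completely mixed reactor with recycle the Lawrence–McCarty relation gives S = K_s·(1 + k_d·θ_c) / [θ_c·(Y·k − k_d) − 1] = 19.8 × (1 + 0.116 × 12.8) / [12.8 × (0.418 × 4.67 − 0.116) − 1] = 49.20 / 22.50 = 2.186 mg/L.
Y_obs = Y / (1 + k_d θ_c) = 0.418 / (1 + 0.116 × 12.8) = 0.418 / 2.485 = 0.1682.
Substrate removed = Q·(S₀ − S) = 679 m³/d × (2220 − 2.19) g/m³ = 1.51×10^6 g/d = 1506 kg/d.
So the net sludge growth is P_X = 0.1682 × 1506 = 253.3 kg VSS/d.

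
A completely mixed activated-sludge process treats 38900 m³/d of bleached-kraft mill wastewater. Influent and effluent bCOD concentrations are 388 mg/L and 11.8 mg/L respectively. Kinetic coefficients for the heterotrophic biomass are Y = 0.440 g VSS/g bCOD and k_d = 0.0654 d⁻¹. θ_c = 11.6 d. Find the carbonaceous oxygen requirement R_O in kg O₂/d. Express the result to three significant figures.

Y_obs = Y / (1 + k_d θ_c) = 0.440 / (1 + 0.0654 × 11.6) = 0.440 / 1.759 = 0.2502.
Q·(S₀ − S) = 38900 × (388 − 11.8) × 10⁻³ = 14634 kg/d removed.
Biomass synthesised: P_X = Y_obs × 14634 = 3661 kg VSS/d.
R_O = Q·ΔS − 1.42 P_X = 14634 − 5199 = 9435 kg O₂/d.

R_O ≈ 9440 kg O₂/d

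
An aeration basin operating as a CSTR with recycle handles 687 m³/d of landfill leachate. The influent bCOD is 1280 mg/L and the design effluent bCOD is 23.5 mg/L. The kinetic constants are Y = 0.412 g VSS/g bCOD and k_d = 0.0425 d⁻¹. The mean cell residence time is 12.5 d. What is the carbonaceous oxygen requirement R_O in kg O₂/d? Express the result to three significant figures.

The observed yield is Y_obs = Y/(1 + k_d·θ_c) = 0.412 / (1 + 0.0425 × 12.5) = 0.412 / 1.531 = 0.2691 g VSS per g bCOD removed.
ΔS = 1280 − 23.5 = 1256 mg/L, so the substrate removal rate is 687 × 1256/1000 = 863.2 kg bCOD/d.
Biomass synthesised: P_X = Y_obs × 863.2 = 232.3 kg VSS/d.
R_O = Q·ΔS − 1.42 P_X = 863.2 − 329.8 = 533.4 kg O₂/d.

R_O ≈ 533 kg O₂/d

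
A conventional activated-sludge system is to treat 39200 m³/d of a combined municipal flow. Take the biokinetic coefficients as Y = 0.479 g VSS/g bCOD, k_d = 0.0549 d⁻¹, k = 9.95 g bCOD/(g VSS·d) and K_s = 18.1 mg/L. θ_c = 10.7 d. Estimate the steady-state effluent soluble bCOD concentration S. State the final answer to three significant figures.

From the Monod/SRT balance for a CMAS, S = K_s·(1+k_d θ_c)/[θ_c·(Y k − k_d) − 1] = 18.1 × (1 + 0.0549 × 10.7) / [10.7 × (0.479 × 9.95 − 0.0549) − 1] = 28.73 / 49.41 = 0.5815 mg/L.

S ≈ 0.582 mg/L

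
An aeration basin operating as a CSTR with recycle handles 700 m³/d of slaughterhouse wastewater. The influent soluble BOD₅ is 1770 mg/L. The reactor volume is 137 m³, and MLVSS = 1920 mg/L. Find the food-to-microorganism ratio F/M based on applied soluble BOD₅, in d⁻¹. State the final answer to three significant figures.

F/M ≈ 4.71 d⁻¹

Food-to-microorganism ratio F/M = Q S₀ / (V X) = 700 × 1770 / (137.0 × 1920) = 4.710 d⁻¹.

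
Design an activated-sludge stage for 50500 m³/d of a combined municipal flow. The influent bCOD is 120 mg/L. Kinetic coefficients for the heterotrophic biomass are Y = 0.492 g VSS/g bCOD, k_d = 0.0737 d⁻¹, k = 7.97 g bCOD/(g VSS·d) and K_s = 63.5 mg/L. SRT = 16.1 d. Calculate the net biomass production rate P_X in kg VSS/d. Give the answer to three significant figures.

Effluent substrate depends only on kinetics and SRT: S = K_s(1 + k_d θ_c) / [θ_c(Yk − k_d) − 1] = 63.5 × (1 + 0.0737 × 16.1) / [16.1 × (0.492 × 7.97 − 0.0737) − 1] = 138.8 / 60.95 = 2.278 mg/L.
Observed yield with endogenous decay: Y_obs = Y / (1 + k_d·θ_c) = 0.492 / (1 + 0.0737 × 16.1) = 0.492 / 2.187 = 0.2250 g VSS/g bCOD.
Mass of bCOD removed per day: Q(S₀ − S) = 50500 × 117.7 g/m³ = 5945 kg/d.
Net biomass production P_X = Y_obs × Q·(S₀ − S) = 0.2250 × 5945 = 1338 kg VSS/d.

P_X ≈ 1340 kg VSS/d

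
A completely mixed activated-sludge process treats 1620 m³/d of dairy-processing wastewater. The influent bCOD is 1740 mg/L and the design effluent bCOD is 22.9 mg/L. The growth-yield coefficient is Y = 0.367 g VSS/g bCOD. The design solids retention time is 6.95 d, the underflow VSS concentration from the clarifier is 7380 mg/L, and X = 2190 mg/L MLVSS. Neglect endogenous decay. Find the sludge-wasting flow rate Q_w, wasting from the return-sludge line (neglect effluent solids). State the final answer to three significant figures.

Q_w ≈ 138 m³/d

V·X = Y·Q·ΔS·θ_c gives V = 0.367 × 1620 × (1740 − 22.9) × 6.95 / 2190 = 3240 m³.
Q_w = (V·X)/(θ_c X_r) = 3240 × 2190 / (6.95 × 7380) = 138.3 m³/d.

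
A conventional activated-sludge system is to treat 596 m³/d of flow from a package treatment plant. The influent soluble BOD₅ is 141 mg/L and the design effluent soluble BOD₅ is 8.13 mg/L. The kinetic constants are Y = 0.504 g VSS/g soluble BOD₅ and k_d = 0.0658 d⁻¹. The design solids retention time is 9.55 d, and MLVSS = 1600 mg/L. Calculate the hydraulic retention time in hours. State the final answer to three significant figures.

From the SRT design equation V = Y Q (S₀−S) θ_c / [X (1 + k_d θ_c)] = 0.504 × 596 × (141 − 8.13) × 9.55 / [1600 × (1 + 0.0658 × 9.55)] = 3.81×10^5 / 2605 = 146.3 m³.
τ = V/Q = 146.3/596 = 0.2455 d, or 5.891 h.

τ ≈ 5.89 h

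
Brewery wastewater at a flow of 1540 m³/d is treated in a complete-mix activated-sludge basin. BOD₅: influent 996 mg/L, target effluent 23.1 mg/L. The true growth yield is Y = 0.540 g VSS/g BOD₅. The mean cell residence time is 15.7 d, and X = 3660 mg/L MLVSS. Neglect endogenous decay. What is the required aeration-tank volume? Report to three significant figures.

V ≈ 3470 m³

Biomass mass balance (decay neglected): V·X = Y·Q·(S₀ − S)·θ_c, so V = 0.540 × 1540 × (996 − 23.1) × 15.7 / 3660 = 3471 m³.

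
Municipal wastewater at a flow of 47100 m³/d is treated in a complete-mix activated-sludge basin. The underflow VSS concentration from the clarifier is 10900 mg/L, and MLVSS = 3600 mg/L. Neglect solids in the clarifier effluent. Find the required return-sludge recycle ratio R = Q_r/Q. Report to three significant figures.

R ≈ 0.493

Solids balance on the clarifier gives (1+R)X = R·X_r, so R = X/(X_r − X) = 3600 / (10900 − 3600) = 0.4932.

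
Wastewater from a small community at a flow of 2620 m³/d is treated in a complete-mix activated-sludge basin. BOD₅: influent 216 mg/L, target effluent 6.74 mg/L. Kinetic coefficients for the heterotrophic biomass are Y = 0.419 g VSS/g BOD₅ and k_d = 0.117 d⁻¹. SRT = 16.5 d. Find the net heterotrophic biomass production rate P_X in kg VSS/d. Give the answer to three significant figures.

Observed yield with endogenous decay: Y_obs = Y / (1 + k_d·θ_c) = 0.419 / (1 + 0.117 × 16.5) = 0.419 / 2.931 = 0.1430 g VSS/g BOD₅.
Mass of BOD₅ removed per day: Q(S₀ − S) = 2620 × 209.3 g/m³ = 548.3 kg/d.
Biomass produced: P_X = Y_obs·Q·ΔS = 0.1430 × 548.3 ≈ 78.39 kg VSS/d.

P_X ≈ 78.4 kg VSS/d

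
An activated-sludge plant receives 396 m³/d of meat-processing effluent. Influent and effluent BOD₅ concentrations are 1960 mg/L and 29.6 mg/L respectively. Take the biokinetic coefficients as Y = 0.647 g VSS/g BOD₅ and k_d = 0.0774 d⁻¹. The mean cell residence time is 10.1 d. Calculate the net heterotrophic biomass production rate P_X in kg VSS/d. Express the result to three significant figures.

Y_obs = Y / (1 + k_d θ_c) = 0.647 / (1 + 0.0774 × 10.1) = 0.647 / 1.782 = 0.3631.
Q·(S₀ − S) = 396 × (1960 − 29.6) × 10⁻³ = 764.4 kg/d removed.
Net biomass production P_X = Y_obs × Q·(S₀ − S) = 0.3631 × 764.4 = 277.6 kg VSS/d.

P_X ≈ 278 kg VSS/d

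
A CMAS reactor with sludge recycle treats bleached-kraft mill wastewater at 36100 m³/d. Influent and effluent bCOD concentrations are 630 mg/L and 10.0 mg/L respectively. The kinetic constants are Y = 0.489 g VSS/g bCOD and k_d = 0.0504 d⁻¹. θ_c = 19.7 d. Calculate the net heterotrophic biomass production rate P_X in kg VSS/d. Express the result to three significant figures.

Observed yield with endogenous decay: Y_obs = Y / (1 + k_d·θ_c) = 0.489 / (1 + 0.0504 × 19.7) = 0.489 / 1.993 = 0.2454 g VSS/g bCOD.
Q·(S₀ − S) = 36100 × (630 − 10.0) × 10⁻³ = 22382 kg/d removed.
Net biomass production P_X = Y_obs × Q·(S₀ − S) = 0.2454 × 22382 = 5492 kg VSS/d.

P_X ≈ 5490 kg VSS/d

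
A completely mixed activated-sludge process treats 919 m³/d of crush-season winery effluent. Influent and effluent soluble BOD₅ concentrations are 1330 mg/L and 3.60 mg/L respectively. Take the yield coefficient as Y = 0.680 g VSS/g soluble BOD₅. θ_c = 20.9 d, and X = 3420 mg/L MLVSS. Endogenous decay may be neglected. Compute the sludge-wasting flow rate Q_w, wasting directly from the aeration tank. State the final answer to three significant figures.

Q_w ≈ 242 m³/d

Biomass mass balance (decay neglected): V·X = Y·Q·(S₀ − S)·θ_c, so V = 0.680 × 919 × (1330 − 3.60) × 20.9 / 3420 = 5065 m³.
For wasting at MLVSS concentration, Q_w = V/θ_c = 5065/20.9 = 242.4 m³/d.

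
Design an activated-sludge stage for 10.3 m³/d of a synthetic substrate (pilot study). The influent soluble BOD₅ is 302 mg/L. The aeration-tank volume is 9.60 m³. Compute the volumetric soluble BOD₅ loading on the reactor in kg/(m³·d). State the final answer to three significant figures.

Volumetric loading L_v = Q·S₀ / V = 10.3 × 302 g/m³ / 9.600 m³ = 324.0 g/(m³·d) = 0.3240 kg soluble BOD₅/(m³·d).

L_v ≈ 0.324 kg soluble BOD₅/(m³·d)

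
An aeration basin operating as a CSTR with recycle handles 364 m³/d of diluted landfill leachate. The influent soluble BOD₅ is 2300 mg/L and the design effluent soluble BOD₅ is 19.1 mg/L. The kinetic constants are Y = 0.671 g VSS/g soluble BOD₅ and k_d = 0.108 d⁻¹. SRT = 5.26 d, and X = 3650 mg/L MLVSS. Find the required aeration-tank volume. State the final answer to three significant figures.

Rearranging the biomass balance for a CMAS with decay, V = Y·Q·ΔS·θ_c / [X·(1+k_d θ_c)] = 0.671 × 364 × (2300 − 19.1) × 5.26 / [3650 × (1 + 0.108 × 5.26)] = 2.93×10^6 / 5723 = 512.0 m³.

V ≈ 512 m³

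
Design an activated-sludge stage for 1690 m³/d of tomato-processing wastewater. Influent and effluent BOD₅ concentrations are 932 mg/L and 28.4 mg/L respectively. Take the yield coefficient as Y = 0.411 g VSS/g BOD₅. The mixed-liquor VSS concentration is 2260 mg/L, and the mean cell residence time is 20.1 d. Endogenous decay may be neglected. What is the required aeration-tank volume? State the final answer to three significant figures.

V·X = Y·Q·ΔS·θ_c gives V = 0.411 × 1690 × (932 − 28.4) × 20.1 / 2260 = 5582 m³.

V ≈ 5580 m³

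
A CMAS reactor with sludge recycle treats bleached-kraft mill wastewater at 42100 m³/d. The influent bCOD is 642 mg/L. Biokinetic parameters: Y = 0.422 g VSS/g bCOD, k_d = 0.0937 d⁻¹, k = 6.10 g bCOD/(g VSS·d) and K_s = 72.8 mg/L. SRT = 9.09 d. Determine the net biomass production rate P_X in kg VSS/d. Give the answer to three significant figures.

P_X ≈ 6100 kg VSS/d

From the Monod/SRT balance for a CMAS, S = K_s·(1+k_d θ_c)/[θ_c·(Y k − k_d) − 1] = 72.8 × (1 + 0.0937 × 9.09) / [9.09 × (0.422 × 6.10 − 0.0937) − 1] = 134.8 / 21.55 = 6.256 mg/L.
Observed yield with endogenous decay: Y_obs = Y / (1 + k_d·θ_c) = 0.422 / (1 + 0.0937 × 9.09) = 0.422 / 1.852 = 0.2279 g VSS/g bCOD.
ΔS = 642 − 6.26 = 635.7 mg/L, so the substrate removal rate is 42100 × 635.7/1000 = 26765 kg bCOD/d.
Net biomass production P_X = Y_obs × Q·(S₀ − S) = 0.2279 × 26765 = 6100 kg VSS/d.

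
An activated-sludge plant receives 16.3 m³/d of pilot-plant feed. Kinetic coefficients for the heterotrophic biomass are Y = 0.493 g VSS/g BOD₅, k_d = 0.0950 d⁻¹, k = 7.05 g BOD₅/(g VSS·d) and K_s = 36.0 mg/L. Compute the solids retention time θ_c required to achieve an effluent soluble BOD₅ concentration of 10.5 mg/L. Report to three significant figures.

From 1/θ_c = Y·k·S/(K_s + S) − k_d: Y·k·S/(K_s+S) = 0.493 × 7.05 × 10.5 / (36.0 + 10.5) = 0.7848 d⁻¹.
Then 1/θ_c = μ − k_d = 0.7848 − 0.0950 = 0.6898 d⁻¹, giving θ_c = 1.450 d.

θ_c ≈ 1.45 d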